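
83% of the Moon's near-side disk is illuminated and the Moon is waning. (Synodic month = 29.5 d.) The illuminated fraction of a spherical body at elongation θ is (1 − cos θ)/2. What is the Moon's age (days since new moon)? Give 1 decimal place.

18.7 days

cos θ = 1 − 2f = -0.660, giving a principal value of 131.3°.
Since the Moon is past full (waning), take the reflex angle: θ = 360° − 131.3° = 228.7°.
Age = 29.5 × 228.7°/360° ≈ 18.74 days.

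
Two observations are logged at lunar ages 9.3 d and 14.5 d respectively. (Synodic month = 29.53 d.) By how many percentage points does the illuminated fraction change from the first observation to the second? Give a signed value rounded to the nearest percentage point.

First observation: θ = 360°·9.3/29.53 = 113.4°, so f = 0.698.
Second observation: θ = 176.8°, f = 0.999.
Δf = 0.999 − 0.698 = +0.301, i.e. +30 pp.

+30 percentage points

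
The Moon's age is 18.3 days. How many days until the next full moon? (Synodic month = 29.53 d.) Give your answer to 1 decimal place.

Full moon is 0.5 of the way through the cycle: age 0.5 × 29.53 = 14.765 d.
This lunation's full moon (14.765 d) has passed, so add one period: 44.295 − 18.3 = 25.995 days.

26.0 days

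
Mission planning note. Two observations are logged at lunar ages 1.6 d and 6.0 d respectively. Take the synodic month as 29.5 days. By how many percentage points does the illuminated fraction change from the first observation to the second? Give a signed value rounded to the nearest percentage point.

θ₁ = 360° × 1.6/29.5 = 19.5°, f₁ = (1 − cos θ₁)/2 = 0.029.
θ₂ = 360° × 6.0/29.5 = 73.2°, f₂ = (1 − cos θ₂)/2 = 0.356.
Change = f₂ − f₁ = +0.327 → +33 percentage points.

+33 percentage points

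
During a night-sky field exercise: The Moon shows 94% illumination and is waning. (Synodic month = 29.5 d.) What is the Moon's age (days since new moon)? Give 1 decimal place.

Invert f = (1 − cos θ)/2 to get cos θ = 1 − 2(0.94) = -0.880, hence θ₀ = arccos -0.880 = 151.6°.
Since the Moon is past full (waning), take the reflex angle: θ = 360° − 151.6° = 208.4°.
At 360°/29.5 d per day, 208.4° corresponds to 17.07 days.

17.1 days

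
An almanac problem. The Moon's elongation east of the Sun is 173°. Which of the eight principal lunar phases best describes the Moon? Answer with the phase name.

full moon

173° lies in the full moon sector of the 8-phase cycle.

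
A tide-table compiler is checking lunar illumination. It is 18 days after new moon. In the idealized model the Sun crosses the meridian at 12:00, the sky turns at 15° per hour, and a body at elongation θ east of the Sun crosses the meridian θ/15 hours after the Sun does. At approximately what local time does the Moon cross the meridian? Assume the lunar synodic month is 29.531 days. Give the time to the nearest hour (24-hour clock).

03:00

Phase angle: θ = 360°·(18 d)/(29.531 d) = 219.4°.
The Moon trails the Sun by θ/15 = 219.4/15 ≈ 14.63 hours.
12:00 + 14.63 h ≈ 02:38 → 03:00 to the nearest hour.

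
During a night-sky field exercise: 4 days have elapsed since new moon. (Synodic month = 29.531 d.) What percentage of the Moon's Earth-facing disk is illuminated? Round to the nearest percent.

The Moon has covered 4/29.531 of its cycle, so θ ≈ 360° × 4/29.531 = 48.8°.
cos 48.8° = 0.659, so f = (1 − 0.659)/2 = 0.170, so 17%.

17%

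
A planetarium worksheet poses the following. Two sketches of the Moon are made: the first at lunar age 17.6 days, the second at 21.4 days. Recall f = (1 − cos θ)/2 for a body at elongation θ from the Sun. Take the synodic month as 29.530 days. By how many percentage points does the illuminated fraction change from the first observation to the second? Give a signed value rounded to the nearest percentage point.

First observation: θ = 360°·17.6/29.530 = 214.6°, so f = 0.912.
Second observation: θ = 260.9°, f = 0.579.
Δf = 0.579 − 0.912 = -0.333, i.e. -33 pp.

-33 percentage points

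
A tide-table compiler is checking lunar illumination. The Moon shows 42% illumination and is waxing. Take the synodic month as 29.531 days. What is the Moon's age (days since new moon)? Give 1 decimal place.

6.6 days

Invert f = (1 − cos θ)/2 to get cos θ = 1 − 2(0.42) = 0.160, hence θ₀ = arccos 0.160 = 80.8°.
Before full moon the principal value applies: θ = 80.8°.
Age = 29.531 × 80.8°/360° ≈ 6.63 days.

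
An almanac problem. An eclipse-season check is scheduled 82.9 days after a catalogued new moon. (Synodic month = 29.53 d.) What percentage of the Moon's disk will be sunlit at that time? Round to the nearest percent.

Reduce mod P: 82.9 − 2×29.53 = 23.84 d into the current lunation.
The Moon has covered 23.84/29.53 of its cycle, so θ ≈ 360° × 23.84/29.53 = 290.6°.
With cos θ = 0.352, the lit fraction is (1 − 0.352)/2 ≈ 0.324, so 32%.

32%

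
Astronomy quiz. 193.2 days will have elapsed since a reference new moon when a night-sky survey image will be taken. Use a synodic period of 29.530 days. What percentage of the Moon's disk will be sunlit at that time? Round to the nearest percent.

193.2 d spans 6 complete synodic months (6 × 29.530 = 177.18 d) plus 16.02 d.
The Moon has covered 16.02/29.530 of its cycle, so θ ≈ 360° × 16.02/29.530 = 195.3°.
With cos θ = (-0.965), the lit fraction is (1 − (-0.965))/2 ≈ 0.982, so 98%.

98%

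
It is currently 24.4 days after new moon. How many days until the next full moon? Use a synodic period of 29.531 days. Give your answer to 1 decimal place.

19.9 days

Full moon is 0.5 of the way through the cycle: age 0.5 × 29.531 = 14.765 d.
This lunation's full moon (14.765 d) has passed, so add one period: 44.296 − 24.4 = 19.896 days.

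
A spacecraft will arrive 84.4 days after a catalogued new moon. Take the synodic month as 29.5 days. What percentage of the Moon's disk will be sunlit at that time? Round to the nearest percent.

18%

Reduce mod P: 84.4 − 2×29.5 = 25.40 d into the current lunation.
Elongation θ = 360° × 25.40/29.5 ≈ 310.0°.
With cos θ = 0.642, the lit fraction is (1 − 0.642)/2 ≈ 0.179, so 18%.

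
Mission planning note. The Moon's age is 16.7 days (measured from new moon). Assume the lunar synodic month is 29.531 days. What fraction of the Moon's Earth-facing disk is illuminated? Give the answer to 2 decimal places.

Elongation θ = 360° × 16.7/29.531 ≈ 203.6°.
cos 203.6° = (-0.916), so f = (1 − (-0.916))/2 = 0.958.

0.96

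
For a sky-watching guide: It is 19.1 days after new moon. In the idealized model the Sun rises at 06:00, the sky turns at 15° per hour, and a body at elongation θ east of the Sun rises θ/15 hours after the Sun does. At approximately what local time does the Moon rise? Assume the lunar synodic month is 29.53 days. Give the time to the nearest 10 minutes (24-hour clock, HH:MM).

21:30

Phase angle: θ = 360°·(19.1 d)/(29.53 d) = 232.8°.
At 15° of sky rotation per hour, 232.8° corresponds to a 15.52 h lag.
06:00 + 15.523 h ≈ 21:31 → 21:30 to the nearest ten minutes.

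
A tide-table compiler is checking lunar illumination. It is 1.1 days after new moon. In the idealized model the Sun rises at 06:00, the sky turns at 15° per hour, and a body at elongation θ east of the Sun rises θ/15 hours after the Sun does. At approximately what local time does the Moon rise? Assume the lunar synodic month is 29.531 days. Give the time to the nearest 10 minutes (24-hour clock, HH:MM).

Phase angle: θ = 360°·(1.1 d)/(29.531 d) = 13.4°.
The Moon trails the Sun by θ/15 = 13.4/15 ≈ 0.89 hours.
06:00 + 0.894 h ≈ 06:54 → 06:50 to the nearest ten minutes.

06:50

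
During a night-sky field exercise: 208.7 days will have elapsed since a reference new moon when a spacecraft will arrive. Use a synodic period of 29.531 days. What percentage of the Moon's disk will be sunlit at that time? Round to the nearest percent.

208.7/29.531 = 7.067 lunations, so 7 complete cycles and 1.98 d into the next.
Phase angle: θ = 360°·(1.98 d)/(29.531 d) = 24.2°.
With cos θ = 0.912, the lit fraction is (1 − 0.912)/2 ≈ 0.044, so 4%.

4%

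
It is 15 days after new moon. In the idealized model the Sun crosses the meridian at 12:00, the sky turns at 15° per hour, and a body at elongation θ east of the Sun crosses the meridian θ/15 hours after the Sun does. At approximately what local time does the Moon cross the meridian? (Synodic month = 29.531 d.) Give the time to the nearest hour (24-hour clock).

Elongation θ = 360° × 15/29.531 ≈ 182.9°.
Delay after the Sun = 182.9° / (15°/h) ≈ 12.19 h.
12:00 + 12.19 h ≈ 00:11 → 00:00 to the nearest hour.

00:00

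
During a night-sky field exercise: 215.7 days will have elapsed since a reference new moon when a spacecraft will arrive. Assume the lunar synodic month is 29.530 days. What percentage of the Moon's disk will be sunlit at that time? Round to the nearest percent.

67%

215.7/29.530 = 7.304 lunations, so 7 complete cycles and 8.99 d into the next.
Phase angle: θ = 360°·(8.99 d)/(29.530 d) = 109.6°.
cos 109.6° = (-0.335), so f = (1 − (-0.335))/2 = 0.668, so 67%.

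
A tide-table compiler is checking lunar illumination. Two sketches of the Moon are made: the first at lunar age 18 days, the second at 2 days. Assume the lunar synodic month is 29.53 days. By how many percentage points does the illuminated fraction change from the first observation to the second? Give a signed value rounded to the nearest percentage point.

-84 percentage points

First observation: θ = 360°·18/29.53 = 219.4°, so f = 0.886.
Second observation: θ = 24.4°, f = 0.045.
Δf = 0.045 − 0.886 = -0.842, i.e. -84 pp.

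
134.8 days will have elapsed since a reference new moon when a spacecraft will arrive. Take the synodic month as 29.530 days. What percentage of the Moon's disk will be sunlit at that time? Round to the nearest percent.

96%

134.8/29.530 = 4.565 lunations, so 4 complete cycles and 16.68 d into the next.
The Moon has covered 16.68/29.530 of its cycle, so θ ≈ 360° × 16.68/29.530 = 203.3°.
cos 203.3° = (-0.918), so f = (1 − (-0.918))/2 = 0.959, so 96%.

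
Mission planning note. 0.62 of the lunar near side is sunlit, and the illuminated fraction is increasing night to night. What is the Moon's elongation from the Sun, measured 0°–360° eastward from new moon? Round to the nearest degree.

From f = (1 − cos θ)/2: cos θ = 1 − 2×0.62 = -0.240; arccos → 103.9°.
The Moon is waxing (0°–180°), so θ = 103.9° directly.

104°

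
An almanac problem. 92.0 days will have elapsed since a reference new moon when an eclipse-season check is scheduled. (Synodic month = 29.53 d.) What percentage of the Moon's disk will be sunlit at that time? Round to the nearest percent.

13%

92.0/29.53 = 3.115 lunations, so 3 complete cycles and 3.41 d into the next.
Elongation θ = 360° × 3.41/29.53 ≈ 41.6°.
Illuminated fraction = (1 − cos 41.6°)/2 = (1 − 0.748)/2 ≈ 0.126, so 13%.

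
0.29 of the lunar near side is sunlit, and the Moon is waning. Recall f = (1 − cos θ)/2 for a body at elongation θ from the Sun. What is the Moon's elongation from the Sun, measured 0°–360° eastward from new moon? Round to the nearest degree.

295°

From f = (1 − cos θ)/2: cos θ = 1 − 2×0.29 = 0.420; arccos → 65.2°.
Since the Moon is past full (waning), take the reflex angle: θ = 360° − 65.2° = 294.8°.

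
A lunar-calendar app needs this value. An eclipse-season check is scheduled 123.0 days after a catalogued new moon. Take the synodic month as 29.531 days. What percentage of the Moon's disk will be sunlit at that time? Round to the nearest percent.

25%

123.0/29.531 = 4.165 lunations, so 4 complete cycles and 4.88 d into the next.
The Moon has covered 4.88/29.531 of its cycle, so θ ≈ 360° × 4.88/29.531 = 59.4°.
With cos θ = 0.508, the lit fraction is (1 − 0.508)/2 ≈ 0.246, so 25%.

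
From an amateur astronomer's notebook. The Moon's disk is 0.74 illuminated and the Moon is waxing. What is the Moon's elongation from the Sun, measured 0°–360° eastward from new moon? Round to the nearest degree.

From f = (1 − cos θ)/2: cos θ = 1 − 2×0.74 = -0.480; arccos → 118.7°.
Waxing ⇒ before full, so θ = 118.7°.

119°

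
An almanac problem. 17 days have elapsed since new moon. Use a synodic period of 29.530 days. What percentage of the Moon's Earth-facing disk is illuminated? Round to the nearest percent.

94%

The Moon has covered 17/29.530 of its cycle, so θ ≈ 360° × 17/29.530 = 207.2°.
With cos θ = (-0.889), the lit fraction is (1 − (-0.889))/2 ≈ 0.945, so 94%.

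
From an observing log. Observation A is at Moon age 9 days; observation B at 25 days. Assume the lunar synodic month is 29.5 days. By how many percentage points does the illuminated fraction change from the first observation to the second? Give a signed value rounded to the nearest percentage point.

-46 pp

First observation: θ = 360°·9/29.5 = 109.8°, so f = 0.670.
Second observation: θ = 305.1°, f = 0.213.
Δf = 0.213 − 0.670 = -0.457, i.e. -46 pp.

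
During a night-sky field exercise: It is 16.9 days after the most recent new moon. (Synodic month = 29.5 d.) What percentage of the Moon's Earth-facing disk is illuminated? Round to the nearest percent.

Phase angle: θ = 360°·(16.9 d)/(29.5 d) = 206.2°.
With cos θ = (-0.897), the lit fraction is (1 − (-0.897))/2 ≈ 0.948, so 95%.

95%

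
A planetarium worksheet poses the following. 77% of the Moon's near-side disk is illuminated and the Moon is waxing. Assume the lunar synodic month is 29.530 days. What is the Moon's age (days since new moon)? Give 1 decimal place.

10.1 days

cos θ = 1 − 2f = -0.540, giving a principal value of 122.7°.
Waxing ⇒ before full, so θ = 122.7°.
At 360°/29.530 d per day, 122.7° corresponds to 10.06 days.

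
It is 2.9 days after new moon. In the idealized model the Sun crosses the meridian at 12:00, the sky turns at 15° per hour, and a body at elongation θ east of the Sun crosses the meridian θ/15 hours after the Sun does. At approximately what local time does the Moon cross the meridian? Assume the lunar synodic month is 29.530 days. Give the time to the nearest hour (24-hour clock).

14:00

Elongation θ = 360° × 2.9/29.530 ≈ 35.4°.
Delay after the Sun = 35.4° / (15°/h) ≈ 2.36 h.
12:00 + 2.36 h ≈ 14:21 → 14:00 to the nearest hour.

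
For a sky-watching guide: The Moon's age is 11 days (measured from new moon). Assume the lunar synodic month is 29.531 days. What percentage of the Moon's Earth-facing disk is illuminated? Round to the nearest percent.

85%

Elongation θ = 360° × 11/29.531 ≈ 134.1°.
With cos θ = (-0.696), the lit fraction is (1 − (-0.696))/2 ≈ 0.848, so 85%.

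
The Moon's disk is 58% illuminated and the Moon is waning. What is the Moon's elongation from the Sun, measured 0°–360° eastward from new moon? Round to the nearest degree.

261°

cos θ = 1 − 2f = -0.160, giving a principal value of 99.2°.
Since the Moon is past full (waning), take the reflex angle: θ = 360° − 99.2° = 260.8°.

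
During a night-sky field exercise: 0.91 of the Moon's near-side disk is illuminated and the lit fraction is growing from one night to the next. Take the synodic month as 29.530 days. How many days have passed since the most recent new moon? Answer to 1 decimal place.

From f = (1 − cos θ)/2: cos θ = 1 − 2×0.91 = -0.820; arccos → 145.1°.
The Moon is waxing (0°–180°), so θ = 145.1° directly.
That fraction of the synodic month is 145.1/360 × 29.530 d ≈ 11.90 d.

11.9 days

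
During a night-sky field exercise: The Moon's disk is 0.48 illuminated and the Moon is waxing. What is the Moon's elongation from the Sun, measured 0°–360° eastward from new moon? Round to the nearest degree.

cos θ = 1 − 2f = 0.040, giving a principal value of 87.7°.
Waxing ⇒ before full, so θ = 87.7°.

88°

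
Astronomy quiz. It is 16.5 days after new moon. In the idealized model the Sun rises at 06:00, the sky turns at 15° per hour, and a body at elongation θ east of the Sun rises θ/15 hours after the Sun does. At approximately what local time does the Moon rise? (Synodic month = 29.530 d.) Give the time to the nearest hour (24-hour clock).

19:00

The Moon has covered 16.5/29.530 of its cycle, so θ ≈ 360° × 16.5/29.530 = 201.2°.
The Moon trails the Sun by θ/15 = 201.2/15 ≈ 13.41 hours.
06:00 + 13.41 h ≈ 19:25 → 19:00 to the nearest hour.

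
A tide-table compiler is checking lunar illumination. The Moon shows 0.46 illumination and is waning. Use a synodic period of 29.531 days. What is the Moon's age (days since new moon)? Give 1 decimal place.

22.5 days

Invert f = (1 − cos θ)/2 to get cos θ = 1 − 2(0.46) = 0.080, hence θ₀ = arccos 0.080 = 85.4°.
Waning ⇒ past full, so θ = 360° − 85.4° = 274.6°.
At 360°/29.531 d per day, 274.6° corresponds to 22.52 days.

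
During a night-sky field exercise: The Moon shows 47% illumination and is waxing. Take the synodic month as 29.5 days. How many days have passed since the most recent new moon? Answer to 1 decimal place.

7.1 days

Invert f = (1 − cos θ)/2 to get cos θ = 1 − 2(0.47) = 0.060, hence θ₀ = arccos 0.060 = 86.6°.
The Moon is waxing (0°–180°), so θ = 86.6° directly.
At 360°/29.5 d per day, 86.6° corresponds to 7.09 days.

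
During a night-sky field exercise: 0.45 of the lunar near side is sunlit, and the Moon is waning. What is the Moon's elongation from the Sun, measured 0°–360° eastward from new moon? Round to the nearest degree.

From f = (1 − cos θ)/2: cos θ = 1 − 2×0.45 = 0.100; arccos → 84.3°.
Since the Moon is past full (waning), take the reflex angle: θ = 360° − 84.3° = 275.7°.

276°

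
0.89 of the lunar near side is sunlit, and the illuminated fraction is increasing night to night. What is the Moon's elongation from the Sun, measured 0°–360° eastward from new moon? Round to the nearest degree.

cos θ = 1 − 2f = -0.780, giving a principal value of 141.3°.
Before full moon the principal value applies: θ = 141.3°.

141°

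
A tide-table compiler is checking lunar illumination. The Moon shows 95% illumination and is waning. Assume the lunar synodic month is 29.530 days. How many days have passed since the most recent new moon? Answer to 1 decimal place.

From f = (1 − cos θ)/2: cos θ = 1 − 2×0.95 = -0.900; arccos → 154.2°.
A waning Moon lies in 180°–360°, so θ = 360° − 154.2° = 205.8°.
That fraction of the synodic month is 205.8/360 × 29.530 d ≈ 16.88 d.

16.9 days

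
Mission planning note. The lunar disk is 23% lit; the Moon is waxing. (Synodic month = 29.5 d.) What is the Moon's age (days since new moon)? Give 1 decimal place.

4.7 days

cos θ = 1 − 2f = 0.540, giving a principal value of 57.3°.
Waxing ⇒ before full, so θ = 57.3°.
At 360°/29.5 d per day, 57.3° corresponds to 4.70 days.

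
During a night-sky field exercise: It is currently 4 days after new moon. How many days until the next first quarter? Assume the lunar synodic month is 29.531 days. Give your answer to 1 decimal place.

3.4 days

First quarter is 0.25 of the way through the cycle: age 0.25 × 29.531 = 7.383 d.
That is 7.383 − 4 = 3.383 days ahead.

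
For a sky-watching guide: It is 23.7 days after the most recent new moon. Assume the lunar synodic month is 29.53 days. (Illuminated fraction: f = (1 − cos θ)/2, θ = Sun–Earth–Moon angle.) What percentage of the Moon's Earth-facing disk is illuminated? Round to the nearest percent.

34%

Phase angle: θ = 360°·(23.7 d)/(29.53 d) = 288.9°.
Illuminated fraction = (1 − cos 288.9°)/2 = (1 − 0.324)/2 ≈ 0.338, so 34%.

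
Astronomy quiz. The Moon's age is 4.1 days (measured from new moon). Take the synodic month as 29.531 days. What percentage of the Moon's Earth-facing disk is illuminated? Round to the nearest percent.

Elongation θ = 360° × 4.1/29.531 ≈ 50.0°.
With cos θ = 0.643, the lit fraction is (1 − 0.643)/2 ≈ 0.178, so 18%.

18%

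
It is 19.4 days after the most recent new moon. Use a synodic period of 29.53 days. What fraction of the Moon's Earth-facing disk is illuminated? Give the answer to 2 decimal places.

0.78

Phase angle: θ = 360°·(19.4 d)/(29.53 d) = 236.5°.
With cos θ = (-0.552), the lit fraction is (1 − (-0.552))/2 ≈ 0.776.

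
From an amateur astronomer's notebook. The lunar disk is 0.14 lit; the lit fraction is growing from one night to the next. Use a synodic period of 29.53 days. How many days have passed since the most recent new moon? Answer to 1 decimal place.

Invert f = (1 − cos θ)/2 to get cos θ = 1 − 2(0.14) = 0.720, hence θ₀ = arccos 0.720 = 43.9°.
The Moon is waxing (0°–180°), so θ = 43.9° directly.
Age = 29.53 × 43.9°/360° ≈ 3.60 days.

3.6 days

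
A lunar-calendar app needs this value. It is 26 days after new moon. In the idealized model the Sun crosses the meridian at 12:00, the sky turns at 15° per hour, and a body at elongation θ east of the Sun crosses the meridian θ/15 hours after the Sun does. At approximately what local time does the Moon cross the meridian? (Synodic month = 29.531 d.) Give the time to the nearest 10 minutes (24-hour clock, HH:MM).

Phase angle: θ = 360°·(26 d)/(29.531 d) = 317.0°.
At 15° of sky rotation per hour, 317.0° corresponds to a 21.13 h lag.
12:00 + 21.130 h ≈ 09:08 → 09:10 to the nearest ten minutes.

09:10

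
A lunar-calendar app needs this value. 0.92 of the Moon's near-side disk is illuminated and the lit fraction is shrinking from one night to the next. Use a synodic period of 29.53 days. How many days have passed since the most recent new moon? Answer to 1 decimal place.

17.5 days

From f = (1 − cos θ)/2: cos θ = 1 − 2×0.92 = -0.840; arccos → 147.1°.
Since the Moon is past full (waning), take the reflex angle: θ = 360° − 147.1° = 212.9°.
At 360°/29.53 d per day, 212.9° corresponds to 17.46 days.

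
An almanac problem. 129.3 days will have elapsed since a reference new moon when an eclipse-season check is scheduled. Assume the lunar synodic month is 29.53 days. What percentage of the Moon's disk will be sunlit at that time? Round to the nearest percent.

86%

129.3 d spans 4 complete synodic months (4 × 29.53 = 118.12 d) plus 11.18 d.
Elongation θ = 360° × 11.18/29.53 ≈ 136.3°.
With cos θ = (-0.723), the lit fraction is (1 − (-0.723))/2 ≈ 0.861, so 86%.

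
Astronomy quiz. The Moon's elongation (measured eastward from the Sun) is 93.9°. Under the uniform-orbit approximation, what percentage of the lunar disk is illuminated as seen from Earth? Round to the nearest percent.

53%

Half-versine of 93.9°: (1 − (-0.068))/2 = 0.534, i.e. 53%.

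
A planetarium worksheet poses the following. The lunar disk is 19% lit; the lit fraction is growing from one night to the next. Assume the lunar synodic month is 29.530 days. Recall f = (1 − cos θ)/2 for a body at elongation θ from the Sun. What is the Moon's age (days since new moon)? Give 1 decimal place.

4.2 days

Invert f = (1 − cos θ)/2 to get cos θ = 1 − 2(0.19) = 0.620, hence θ₀ = arccos 0.620 = 51.7°.
The Moon is waxing (0°–180°), so θ = 51.7° directly.
At 360°/29.530 d per day, 51.7° corresponds to 4.24 days.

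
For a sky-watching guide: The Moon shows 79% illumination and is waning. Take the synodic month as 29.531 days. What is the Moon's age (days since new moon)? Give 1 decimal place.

19.2 days

From f = (1 − cos θ)/2: cos θ = 1 − 2×0.79 = -0.580; arccos → 125.5°.
Waning ⇒ past full, so θ = 360° − 125.5° = 234.5°.
Age = 29.531 × 234.5°/360° ≈ 19.24 days.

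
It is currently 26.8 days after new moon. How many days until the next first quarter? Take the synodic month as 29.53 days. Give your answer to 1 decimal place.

First quarter is 0.25 of the way through the cycle: age 0.25 × 29.53 = 7.383 d.
This lunation's first quarter (7.383 d) has passed, so add one period: 36.913 − 26.8 = 10.113 days.

10.1 days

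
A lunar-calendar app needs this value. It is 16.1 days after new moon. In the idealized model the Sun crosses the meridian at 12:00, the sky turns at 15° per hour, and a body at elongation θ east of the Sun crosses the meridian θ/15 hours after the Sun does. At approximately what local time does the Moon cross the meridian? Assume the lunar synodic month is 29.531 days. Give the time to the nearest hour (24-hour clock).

Elongation θ = 360° × 16.1/29.531 ≈ 196.3°.
Delay after the Sun = 196.3° / (15°/h) ≈ 13.08 h.
12:00 + 13.08 h ≈ 01:05 → 01:00 to the nearest hour.

01:00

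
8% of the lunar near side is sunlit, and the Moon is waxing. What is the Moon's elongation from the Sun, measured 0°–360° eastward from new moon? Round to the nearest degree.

From f = (1 − cos θ)/2: cos θ = 1 − 2×0.08 = 0.840; arccos → 32.9°.
Before full moon the principal value applies: θ = 32.9°.

33°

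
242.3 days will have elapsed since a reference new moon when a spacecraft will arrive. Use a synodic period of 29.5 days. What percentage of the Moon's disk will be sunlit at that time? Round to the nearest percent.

39%

Reduce mod P: 242.3 − 8×29.5 = 6.30 d into the current lunation.
The Moon has covered 6.30/29.5 of its cycle, so θ ≈ 360° × 6.30/29.5 = 76.9°.
With cos θ = 0.227, the lit fraction is (1 − 0.227)/2 ≈ 0.387, so 39%.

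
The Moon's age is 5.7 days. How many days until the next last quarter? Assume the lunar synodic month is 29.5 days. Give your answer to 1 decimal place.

Last quarter occurs at elongation 270°, i.e. at age 29.5 × 270/360 = 22.125 d.
That is 22.125 − 5.7 = 16.425 days ahead.

16.4 days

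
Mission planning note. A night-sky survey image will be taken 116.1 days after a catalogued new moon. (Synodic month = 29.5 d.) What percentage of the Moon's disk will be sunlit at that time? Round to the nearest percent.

4%

116.1 d spans 3 complete synodic months (3 × 29.5 = 88.50 d) plus 27.60 d.
Phase angle: θ = 360°·(27.60 d)/(29.5 d) = 336.8°.
cos 336.8° = 0.919, so f = (1 − 0.919)/2 = 0.040, so 4%.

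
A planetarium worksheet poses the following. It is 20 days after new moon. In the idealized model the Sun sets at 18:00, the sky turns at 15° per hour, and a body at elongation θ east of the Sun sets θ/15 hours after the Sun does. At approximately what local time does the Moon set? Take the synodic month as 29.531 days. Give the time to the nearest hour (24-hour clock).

Phase angle: θ = 360°·(20 d)/(29.531 d) = 243.8°.
The Moon trails the Sun by θ/15 = 243.8/15 ≈ 16.25 hours.
18:00 + 16.25 h ≈ 10:15 → 10:00 to the nearest hour.

10:00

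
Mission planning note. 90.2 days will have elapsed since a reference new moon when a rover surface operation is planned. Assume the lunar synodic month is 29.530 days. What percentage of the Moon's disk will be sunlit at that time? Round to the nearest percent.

Reduce mod P: 90.2 − 3×29.530 = 1.61 d into the current lunation.
The Moon has covered 1.61/29.530 of its cycle, so θ ≈ 360° × 1.61/29.530 = 19.6°.
Illuminated fraction = (1 − cos 19.6°)/2 = (1 − 0.942)/2 ≈ 0.029, so 3%.

3%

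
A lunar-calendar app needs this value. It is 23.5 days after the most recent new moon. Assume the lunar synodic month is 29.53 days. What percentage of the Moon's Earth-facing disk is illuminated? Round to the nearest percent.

36%

Phase angle: θ = 360°·(23.5 d)/(29.53 d) = 286.5°.
With cos θ = 0.284, the lit fraction is (1 − 0.284)/2 ≈ 0.358, so 36%.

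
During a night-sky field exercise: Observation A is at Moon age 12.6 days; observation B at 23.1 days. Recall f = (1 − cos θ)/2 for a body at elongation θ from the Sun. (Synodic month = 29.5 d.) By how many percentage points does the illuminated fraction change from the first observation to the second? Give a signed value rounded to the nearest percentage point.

-55 percentage points

θ₁ = 360° × 12.6/29.5 = 153.8°, f₁ = (1 − cos θ₁)/2 = 0.948.
θ₂ = 360° × 23.1/29.5 = 281.9°, f₂ = (1 − cos θ₂)/2 = 0.397.
Change = f₂ − f₁ = -0.552 → -55 percentage points.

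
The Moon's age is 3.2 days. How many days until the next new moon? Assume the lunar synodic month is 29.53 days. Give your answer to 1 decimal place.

26.3 days

The next new moon completes the synodic month: 29.53 − 3.2 = 26.330 days.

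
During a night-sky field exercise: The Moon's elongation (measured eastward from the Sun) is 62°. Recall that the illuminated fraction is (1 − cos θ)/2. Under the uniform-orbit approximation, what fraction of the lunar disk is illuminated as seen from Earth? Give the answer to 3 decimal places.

Half-versine of 62°: (1 − 0.469)/2 = 0.265.

0.265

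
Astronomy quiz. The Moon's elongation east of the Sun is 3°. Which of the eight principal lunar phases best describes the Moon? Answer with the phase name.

3° lies in the new moon sector of the 8-phase cycle.

new moon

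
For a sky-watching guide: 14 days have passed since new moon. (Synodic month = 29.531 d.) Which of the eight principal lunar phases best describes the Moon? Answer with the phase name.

θ ≈ 360° × 14/29.531 = 171°, which falls in the full moon sector.

full moon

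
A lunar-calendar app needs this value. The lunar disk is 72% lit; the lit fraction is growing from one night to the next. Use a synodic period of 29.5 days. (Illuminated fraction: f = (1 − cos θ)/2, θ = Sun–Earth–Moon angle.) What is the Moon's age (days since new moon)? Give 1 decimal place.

Invert f = (1 − cos θ)/2 to get cos θ = 1 − 2(0.72) = -0.440, hence θ₀ = arccos -0.440 = 116.1°.
The Moon is waxing (0°–180°), so θ = 116.1° directly.
That fraction of the synodic month is 116.1/360 × 29.5 d ≈ 9.51 d.

9.5 days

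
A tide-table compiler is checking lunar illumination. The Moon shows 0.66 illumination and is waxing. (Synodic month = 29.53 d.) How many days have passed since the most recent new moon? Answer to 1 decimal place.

8.9 days

cos θ = 1 − 2f = -0.320, giving a principal value of 108.7°.
Before full moon the principal value applies: θ = 108.7°.
At 360°/29.53 d per day, 108.7° corresponds to 8.91 days.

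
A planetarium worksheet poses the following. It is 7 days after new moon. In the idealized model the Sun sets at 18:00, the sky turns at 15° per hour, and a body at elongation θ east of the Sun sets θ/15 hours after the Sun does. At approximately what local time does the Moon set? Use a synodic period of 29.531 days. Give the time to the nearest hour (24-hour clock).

00:00

The Moon has covered 7/29.531 of its cycle, so θ ≈ 360° × 7/29.531 = 85.3°.
Delay after the Sun = 85.3° / (15°/h) ≈ 5.69 h.
18:00 + 5.69 h ≈ 23:41 → 00:00 to the nearest hour.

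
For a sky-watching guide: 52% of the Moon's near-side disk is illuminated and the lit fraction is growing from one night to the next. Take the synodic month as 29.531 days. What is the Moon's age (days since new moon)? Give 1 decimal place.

cos θ = 1 − 2f = -0.040, giving a principal value of 92.3°.
Before full moon the principal value applies: θ = 92.3°.
At 360°/29.531 d per day, 92.3° corresponds to 7.57 days.

7.6 days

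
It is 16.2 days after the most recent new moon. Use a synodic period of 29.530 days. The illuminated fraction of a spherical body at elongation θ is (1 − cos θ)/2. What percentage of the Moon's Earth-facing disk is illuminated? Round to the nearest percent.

98%

Elongation θ = 360° × 16.2/29.530 ≈ 197.5°.
cos 197.5° = (-0.954), so f = (1 − (-0.954))/2 = 0.977, so 98%.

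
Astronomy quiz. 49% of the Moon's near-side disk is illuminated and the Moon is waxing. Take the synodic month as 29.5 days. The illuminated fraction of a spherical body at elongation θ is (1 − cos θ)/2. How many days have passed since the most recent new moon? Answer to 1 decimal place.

cos θ = 1 − 2f = 0.020, giving a principal value of 88.9°.
Waxing ⇒ before full, so θ = 88.9°.
Age = 29.5 × 88.9°/360° ≈ 7.28 days.

7.3 days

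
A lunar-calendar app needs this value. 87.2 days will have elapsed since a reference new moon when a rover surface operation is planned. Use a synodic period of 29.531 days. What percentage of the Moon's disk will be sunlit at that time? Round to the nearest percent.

2%

Reduce mod P: 87.2 − 2×29.531 = 28.14 d into the current lunation.
Elongation θ = 360° × 28.14/29.531 ≈ 343.0°.
cos 343.0° = 0.956, so f = (1 − 0.956)/2 = 0.022, so 2%.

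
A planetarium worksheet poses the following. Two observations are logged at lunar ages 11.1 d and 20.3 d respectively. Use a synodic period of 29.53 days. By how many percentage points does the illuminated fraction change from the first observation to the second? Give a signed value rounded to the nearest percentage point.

-16 percentage points

θ₁ = 360° × 11.1/29.53 = 135.3°, f₁ = (1 − cos θ₁)/2 = 0.856.
θ₂ = 360° × 20.3/29.53 = 247.5°, f₂ = (1 − cos θ₂)/2 = 0.692.
Change = f₂ − f₁ = -0.164 → -16 percentage points.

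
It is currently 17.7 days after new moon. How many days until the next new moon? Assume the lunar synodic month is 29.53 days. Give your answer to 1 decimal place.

The next new moon completes the synodic month: 29.53 − 17.7 = 11.830 days.

11.8 days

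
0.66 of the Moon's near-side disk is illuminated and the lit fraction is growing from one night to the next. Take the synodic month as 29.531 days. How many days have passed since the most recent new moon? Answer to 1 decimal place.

8.9 days

Invert f = (1 − cos θ)/2 to get cos θ = 1 − 2(0.66) = -0.320, hence θ₀ = arccos -0.320 = 108.7°.
The Moon is waxing (0°–180°), so θ = 108.7° directly.
That fraction of the synodic month is 108.7/360 × 29.531 d ≈ 8.91 d.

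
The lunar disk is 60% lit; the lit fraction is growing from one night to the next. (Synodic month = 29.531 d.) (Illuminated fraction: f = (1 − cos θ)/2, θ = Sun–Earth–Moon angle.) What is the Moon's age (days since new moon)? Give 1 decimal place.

8.3 days

From f = (1 − cos θ)/2: cos θ = 1 − 2×0.60 = -0.200; arccos → 101.5°.
Before full moon the principal value applies: θ = 101.5°.
Age = 29.531 × 101.5°/360° ≈ 8.33 days.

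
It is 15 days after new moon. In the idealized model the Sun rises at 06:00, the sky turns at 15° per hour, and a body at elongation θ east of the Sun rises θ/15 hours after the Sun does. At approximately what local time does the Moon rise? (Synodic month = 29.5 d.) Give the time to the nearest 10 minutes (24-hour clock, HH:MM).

Phase angle: θ = 360°·(15 d)/(29.5 d) = 183.1°.
At 15° of sky rotation per hour, 183.1° corresponds to a 12.20 h lag.
06:00 + 12.203 h ≈ 18:12 → 18:10 to the nearest ten minutes.

18:10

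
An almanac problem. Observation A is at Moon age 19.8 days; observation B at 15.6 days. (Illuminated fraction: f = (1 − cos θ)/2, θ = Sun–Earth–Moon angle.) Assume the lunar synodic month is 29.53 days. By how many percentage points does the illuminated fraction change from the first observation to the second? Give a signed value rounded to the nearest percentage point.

First observation: θ = 360°·19.8/29.53 = 241.4°, so f = 0.739.
Second observation: θ = 190.2°, f = 0.992.
Δf = 0.992 − 0.739 = +0.253, i.e. +25 pp.

+25 pp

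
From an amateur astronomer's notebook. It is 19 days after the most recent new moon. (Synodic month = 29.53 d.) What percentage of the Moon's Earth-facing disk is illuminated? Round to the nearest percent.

81%

Phase angle: θ = 360°·(19 d)/(29.53 d) = 231.6°.
Illuminated fraction = (1 − cos 231.6°)/2 = (1 − (-0.621))/2 ≈ 0.810, so 81%.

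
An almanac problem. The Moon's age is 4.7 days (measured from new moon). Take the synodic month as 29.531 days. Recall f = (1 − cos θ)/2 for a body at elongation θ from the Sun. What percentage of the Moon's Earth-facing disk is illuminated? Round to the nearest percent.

The Moon has covered 4.7/29.531 of its cycle, so θ ≈ 360° × 4.7/29.531 = 57.3°.
Illuminated fraction = (1 − cos 57.3°)/2 = (1 − 0.540)/2 ≈ 0.230, so 23%.

23%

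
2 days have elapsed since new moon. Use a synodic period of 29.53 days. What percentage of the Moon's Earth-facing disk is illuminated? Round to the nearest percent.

The Moon has covered 2/29.53 of its cycle, so θ ≈ 360° × 2/29.53 = 24.4°.
Illuminated fraction = (1 − cos 24.4°)/2 = (1 − 0.911)/2 ≈ 0.045, so 4%.

4%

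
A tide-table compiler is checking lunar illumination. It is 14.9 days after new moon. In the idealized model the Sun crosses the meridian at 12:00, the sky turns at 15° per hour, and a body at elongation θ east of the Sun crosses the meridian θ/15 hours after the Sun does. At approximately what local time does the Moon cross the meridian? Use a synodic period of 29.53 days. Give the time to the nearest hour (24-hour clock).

Phase angle: θ = 360°·(14.9 d)/(29.53 d) = 181.6°.
Delay after the Sun = 181.6° / (15°/h) ≈ 12.11 h.
12:00 + 12.11 h ≈ 00:07 → 00:00 to the nearest hour.

00:00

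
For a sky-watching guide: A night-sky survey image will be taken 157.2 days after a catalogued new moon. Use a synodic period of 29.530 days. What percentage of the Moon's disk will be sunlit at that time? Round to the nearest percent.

Reduce mod P: 157.2 − 5×29.530 = 9.55 d into the current lunation.
The Moon has covered 9.55/29.530 of its cycle, so θ ≈ 360° × 9.55/29.530 = 116.4°.
Illuminated fraction = (1 − cos 116.4°)/2 = (1 − (-0.445))/2 ≈ 0.723, so 72%.

72%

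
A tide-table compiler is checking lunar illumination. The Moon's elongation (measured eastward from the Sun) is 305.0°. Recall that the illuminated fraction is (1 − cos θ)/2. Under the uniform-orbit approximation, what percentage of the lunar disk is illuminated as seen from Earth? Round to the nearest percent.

Half-versine of 305.0°: (1 − 0.574)/2 = 0.213, i.e. 21%.

21%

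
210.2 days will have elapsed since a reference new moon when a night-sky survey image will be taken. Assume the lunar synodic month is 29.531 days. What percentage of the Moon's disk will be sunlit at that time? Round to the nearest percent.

13%

210.2/29.531 = 7.118 lunations, so 7 complete cycles and 3.48 d into the next.
Phase angle: θ = 360°·(3.48 d)/(29.531 d) = 42.5°.
cos 42.5° = 0.738, so f = (1 − 0.738)/2 = 0.131, so 13%.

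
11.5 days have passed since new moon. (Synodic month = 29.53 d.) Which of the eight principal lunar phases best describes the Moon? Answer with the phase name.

At 11.5/29.53 of the cycle, θ ≈ 140° — the waxing gibbous range.

waxing gibbous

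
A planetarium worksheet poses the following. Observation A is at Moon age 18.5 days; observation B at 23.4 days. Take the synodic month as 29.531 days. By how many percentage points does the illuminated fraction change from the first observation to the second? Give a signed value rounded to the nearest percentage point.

θ₁ = 360° × 18.5/29.531 = 225.5°, f₁ = (1 − cos θ₁)/2 = 0.850.
θ₂ = 360° × 23.4/29.531 = 285.3°, f₂ = (1 − cos θ₂)/2 = 0.368.
Change = f₂ − f₁ = -0.482 → -48 percentage points.

-48 pp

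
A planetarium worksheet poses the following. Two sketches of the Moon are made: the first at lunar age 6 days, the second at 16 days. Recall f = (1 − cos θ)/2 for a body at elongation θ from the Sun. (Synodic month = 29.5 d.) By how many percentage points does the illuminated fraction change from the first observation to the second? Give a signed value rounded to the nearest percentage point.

+63 pp

First observation: θ = 360°·6/29.5 = 73.2°, so f = 0.356.
Second observation: θ = 195.3°, f = 0.982.
Δf = 0.982 − 0.356 = +0.627, i.e. +63 pp.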